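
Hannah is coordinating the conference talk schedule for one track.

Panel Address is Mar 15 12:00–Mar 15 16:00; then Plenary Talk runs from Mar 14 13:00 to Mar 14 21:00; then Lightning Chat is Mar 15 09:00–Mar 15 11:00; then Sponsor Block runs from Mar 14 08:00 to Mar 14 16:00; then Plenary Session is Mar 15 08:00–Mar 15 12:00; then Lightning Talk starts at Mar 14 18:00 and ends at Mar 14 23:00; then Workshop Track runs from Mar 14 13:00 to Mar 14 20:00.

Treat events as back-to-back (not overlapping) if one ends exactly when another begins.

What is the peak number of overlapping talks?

Walk through starts and ends in time order (an end at T is processed before a start at T):
Mar 14 08:00 start Sponsor Block → 1
Mar 14 13:00 start Plenary Talk → 2
Mar 14 13:00 start Workshop Track → 3
Mar 14 16:00 end Sponsor Block → 2
Mar 14 18:00 start Lightning Talk → 3
Mar 14 20:00 end Workshop Track → 2
Mar 14 21:00 end Plenary Talk → 1
Mar 14 23:00 end Lightning Talk → 0
Mar 15 08:00 start Plenary Session → 1
Mar 15 09:00 start Lightning Chat → 2
Mar 15 11:00 end Lightning Chat → 1
Mar 15 12:00 end Plenary Session → 0
Mar 15 12:00 start Panel Address → 1
Mar 15 16:00 end Panel Address → 0
Peak is 3, at Mar 14 13:00 (Plenary Talk, Sponsor Block, Workshop Track).

3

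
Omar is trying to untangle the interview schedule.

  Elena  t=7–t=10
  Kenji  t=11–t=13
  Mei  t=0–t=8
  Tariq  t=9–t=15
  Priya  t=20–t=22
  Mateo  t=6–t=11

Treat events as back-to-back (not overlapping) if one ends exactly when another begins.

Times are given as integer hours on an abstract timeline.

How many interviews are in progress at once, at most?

3

Walk through starts and ends in time order (an end at T is processed before a start at T):
t=0 start Mei → 1
t=6 start Mateo → 2
t=7 start Elena → 3
t=8 end Mei → 2
t=9 start Tariq → 3
t=10 end Elena → 2
t=11 end Mateo → 1
t=11 start Kenji → 2
t=13 end Kenji → 1
t=15 end Tariq → 0
t=20 start Priya → 1
t=22 end Priya → 0
Peak is 3, at t=7 (Elena, Mateo, Mei).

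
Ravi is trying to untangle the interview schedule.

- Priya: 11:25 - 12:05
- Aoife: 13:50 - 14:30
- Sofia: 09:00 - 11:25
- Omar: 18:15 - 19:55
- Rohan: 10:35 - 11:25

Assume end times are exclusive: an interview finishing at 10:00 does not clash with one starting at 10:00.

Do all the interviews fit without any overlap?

No

Sorted by start: Sofia, Rohan, Priya, Aoife, Omar.
Rohan starts before Sofia ends → Sofia and Rohan overlap.
That's a conflict, so the schedule is not conflict-free.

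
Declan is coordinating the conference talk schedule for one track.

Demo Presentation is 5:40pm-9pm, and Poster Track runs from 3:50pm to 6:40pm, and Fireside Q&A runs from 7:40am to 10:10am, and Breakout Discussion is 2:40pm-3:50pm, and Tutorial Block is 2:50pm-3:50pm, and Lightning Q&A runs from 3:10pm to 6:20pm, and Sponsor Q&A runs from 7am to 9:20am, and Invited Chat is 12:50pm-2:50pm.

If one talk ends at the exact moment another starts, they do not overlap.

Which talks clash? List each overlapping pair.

Breakout Discussion & Invited Chat, Breakout Discussion & Lightning Q&A, Breakout Discussion & Tutorial Block, Demo Presentation & Lightning Q&A, Demo Presentation & Poster Track, Fireside Q&A & Sponsor Q&A, Lightning Q&A & Poster Track, Lightning Q&A & Tutorial Block

Two intervals overlap when each starts before the other ends.
Sorted by start: Sponsor Q&A, Fireside Q&A, Invited Chat, Breakout Discussion, Tutorial Block, Lightning Q&A, Poster Track, Demo Presentation.
Fireside Q&A starts before Sponsor Q&A ends → Sponsor Q&A and Fireside Q&A overlap.
Invited Chat starts after Sponsor Q&A ends, so nothing later overlaps Sponsor Q&A either.
Invited Chat starts after Fireside Q&A ends, so nothing later overlaps Fireside Q&A either.
Breakout Discussion starts before Invited Chat ends → Invited Chat and Breakout Discussion overlap.
Tutorial Block starts exactly when Invited Chat ends (back-to-back, no overlap), so nothing later overlaps Invited Chat either.
Tutorial Block starts before Breakout Discussion ends → Breakout Discussion and Tutorial Block overlap.
Lightning Q&A starts before Breakout Discussion ends → Breakout Discussion and Lightning Q&A overlap.
Poster Track starts exactly when Breakout Discussion ends (back-to-back, no overlap), so nothing later overlaps Breakout Discussion either.
Lightning Q&A starts before Tutorial Block ends → Tutorial Block and Lightning Q&A overlap.
Poster Track starts exactly when Tutorial Block ends (back-to-back, no overlap), so nothing later overlaps Tutorial Block either.
Poster Track starts before Lightning Q&A ends → Lightning Q&A and Poster Track overlap.
Demo Presentation starts before Lightning Q&A ends → Lightning Q&A and Demo Presentation overlap.
Demo Presentation starts before Poster Track ends → Poster Track and Demo Presentation overlap.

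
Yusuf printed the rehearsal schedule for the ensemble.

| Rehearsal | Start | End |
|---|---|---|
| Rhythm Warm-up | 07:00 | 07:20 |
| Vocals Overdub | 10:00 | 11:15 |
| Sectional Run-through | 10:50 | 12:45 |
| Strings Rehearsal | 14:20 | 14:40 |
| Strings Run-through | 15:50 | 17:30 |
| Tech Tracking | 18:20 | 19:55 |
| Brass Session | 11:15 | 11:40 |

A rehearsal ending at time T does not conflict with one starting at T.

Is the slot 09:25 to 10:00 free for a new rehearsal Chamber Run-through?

Yes — the slot is free

Rhythm Warm-up: ends 07:20 at or before Chamber Run-through starts 09:25 → clear.
Vocals Overdub: starts 10:00 at or after Chamber Run-through ends 10:00 → clear.
Sectional Run-through: starts 10:50 at or after Chamber Run-through ends 10:00 → clear.
Brass Session: starts 11:15 at or after Chamber Run-through ends 10:00 → clear.
Strings Rehearsal: starts 14:20 at or after Chamber Run-through ends 10:00 → clear.
Strings Run-through: starts 15:50 at or after Chamber Run-through ends 10:00 → clear.
Tech Tracking: starts 18:20 at or after Chamber Run-through ends 10:00 → clear.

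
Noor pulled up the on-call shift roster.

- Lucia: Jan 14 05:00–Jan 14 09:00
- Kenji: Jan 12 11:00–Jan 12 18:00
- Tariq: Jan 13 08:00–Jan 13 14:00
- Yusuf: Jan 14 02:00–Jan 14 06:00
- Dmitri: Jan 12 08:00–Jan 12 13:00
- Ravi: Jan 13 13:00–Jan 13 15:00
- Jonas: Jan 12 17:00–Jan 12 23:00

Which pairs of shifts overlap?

Sorted by start: Dmitri, Kenji, Jonas, Tariq, Ravi, Yusuf, Lucia.
Kenji starts before Dmitri ends → Dmitri and Kenji overlap.
Jonas starts after Dmitri ends — done with Dmitri.
Jonas starts before Kenji ends → Kenji and Jonas overlap.
Tariq starts after Kenji ends — done with Kenji.
Tariq starts after Jonas ends — done with Jonas.
Ravi starts before Tariq ends → Tariq and Ravi overlap.
Yusuf starts after Tariq ends — done with Tariq.
Yusuf starts after Ravi ends — done with Ravi.
Lucia starts before Yusuf ends → Yusuf and Lucia overlap.

Dmitri & Kenji, Jonas & Kenji, Lucia & Yusuf, Ravi & Tariq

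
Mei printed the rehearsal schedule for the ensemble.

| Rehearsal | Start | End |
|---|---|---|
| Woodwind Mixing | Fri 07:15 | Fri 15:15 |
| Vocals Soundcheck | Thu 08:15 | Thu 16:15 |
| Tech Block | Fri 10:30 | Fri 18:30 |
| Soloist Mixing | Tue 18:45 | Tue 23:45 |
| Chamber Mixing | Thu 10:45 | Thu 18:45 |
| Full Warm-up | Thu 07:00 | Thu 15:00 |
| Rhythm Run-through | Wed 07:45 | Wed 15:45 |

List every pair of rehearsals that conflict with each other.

Chamber Mixing & Full Warm-up, Chamber Mixing & Vocals Soundcheck, Full Warm-up & Vocals Soundcheck, Tech Block & Woodwind Mixing

Sorted by start: Soloist Mixing, Rhythm Run-through, Full Warm-up, Vocals Soundcheck, Chamber Mixing, Woodwind Mixing, Tech Block.
Rhythm Run-through starts after Soloist Mixing ends, so nothing later overlaps Soloist Mixing either.
Full Warm-up starts after Rhythm Run-through ends, so nothing later overlaps Rhythm Run-through either.
Vocals Soundcheck starts before Full Warm-up ends → Full Warm-up and Vocals Soundcheck overlap.
Chamber Mixing starts before Full Warm-up ends → Full Warm-up and Chamber Mixing overlap.
Woodwind Mixing starts after Full Warm-up ends, so nothing later overlaps Full Warm-up either.
Chamber Mixing starts before Vocals Soundcheck ends → Vocals Soundcheck and Chamber Mixing overlap.
Woodwind Mixing starts after Vocals Soundcheck ends, so nothing later overlaps Vocals Soundcheck either.
Woodwind Mixing starts after Chamber Mixing ends, so nothing later overlaps Chamber Mixing either.
Tech Block starts before Woodwind Mixing ends → Woodwind Mixing and Tech Block overlap.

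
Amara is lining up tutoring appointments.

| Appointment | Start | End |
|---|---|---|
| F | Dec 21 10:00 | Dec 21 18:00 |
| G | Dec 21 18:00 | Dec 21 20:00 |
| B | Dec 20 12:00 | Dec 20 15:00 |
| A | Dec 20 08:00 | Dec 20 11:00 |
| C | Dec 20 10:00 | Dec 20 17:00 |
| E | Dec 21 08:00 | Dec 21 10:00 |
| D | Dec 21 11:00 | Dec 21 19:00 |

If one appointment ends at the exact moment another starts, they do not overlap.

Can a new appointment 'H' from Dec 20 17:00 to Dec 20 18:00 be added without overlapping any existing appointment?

Yes — the slot is free

A: ends Dec 20 11:00 at or before H starts Dec 20 17:00 → clear.
C: ends Dec 20 17:00 at or before H starts Dec 20 17:00 → clear.
B: ends Dec 20 15:00 at or before H starts Dec 20 17:00 → clear.
E: starts Dec 21 08:00 at or after H ends Dec 20 18:00 → clear.
F: starts Dec 21 10:00 at or after H ends Dec 20 18:00 → clear.
D: starts Dec 21 11:00 at or after H ends Dec 20 18:00 → clear.
G: starts Dec 21 18:00 at or after H ends Dec 20 18:00 → clear.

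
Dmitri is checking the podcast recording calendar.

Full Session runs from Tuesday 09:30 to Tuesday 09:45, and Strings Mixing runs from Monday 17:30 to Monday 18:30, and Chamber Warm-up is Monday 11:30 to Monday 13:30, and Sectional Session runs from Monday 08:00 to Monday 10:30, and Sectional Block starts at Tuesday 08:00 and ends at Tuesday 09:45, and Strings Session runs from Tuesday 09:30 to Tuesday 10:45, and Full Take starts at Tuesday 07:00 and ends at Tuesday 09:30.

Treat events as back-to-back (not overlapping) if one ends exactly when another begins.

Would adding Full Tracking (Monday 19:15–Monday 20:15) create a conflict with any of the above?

Sectional Session: ends Monday 10:30 at or before Full Tracking starts Monday 19:15 → clear.
Chamber Warm-up: ends Monday 13:30 at or before Full Tracking starts Monday 19:15 → clear.
Strings Mixing: ends Monday 18:30 at or before Full Tracking starts Monday 19:15 → clear.
Full Take: starts Tuesday 07:00 at or after Full Tracking ends Monday 20:15 → clear.
Sectional Block: starts Tuesday 08:00 at or after Full Tracking ends Monday 20:15 → clear.
Full Session: starts Tuesday 09:30 at or after Full Tracking ends Monday 20:15 → clear.
Strings Session: starts Tuesday 09:30 at or after Full Tracking ends Monday 20:15 → clear.

No — it doesn't clash with anything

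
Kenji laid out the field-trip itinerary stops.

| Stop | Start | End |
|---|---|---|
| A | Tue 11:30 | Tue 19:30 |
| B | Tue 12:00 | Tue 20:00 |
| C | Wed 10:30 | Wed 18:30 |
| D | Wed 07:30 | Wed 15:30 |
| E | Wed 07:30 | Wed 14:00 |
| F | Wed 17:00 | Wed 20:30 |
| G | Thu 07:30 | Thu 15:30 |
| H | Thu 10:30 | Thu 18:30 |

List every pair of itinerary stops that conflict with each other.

A & B, C & D, C & E, C & F, D & E, G & H

Sorted by start: A, B, D, E, C, F, G, H.
B starts before A ends → A and B overlap.
D starts after A ends, so nothing later overlaps A either.
D starts after B ends, so nothing later overlaps B either.
E starts before D ends → D and E overlap.
C starts before D ends → D and C overlap.
F starts after D ends, so nothing later overlaps D either.
C starts before E ends → E and C overlap.
F starts after E ends, so nothing later overlaps E either.
F starts before C ends → C and F overlap.
G starts after C ends, so nothing later overlaps C either.
G starts after F ends, so nothing later overlaps F either.
H starts before G ends → G and H overlap.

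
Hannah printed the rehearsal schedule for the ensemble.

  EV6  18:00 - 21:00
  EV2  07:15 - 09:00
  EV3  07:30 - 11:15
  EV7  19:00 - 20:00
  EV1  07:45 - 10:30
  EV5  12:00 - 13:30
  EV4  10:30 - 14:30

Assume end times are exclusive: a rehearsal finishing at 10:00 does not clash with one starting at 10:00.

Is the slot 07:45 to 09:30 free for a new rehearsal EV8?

EV2: starts 07:15 before EV8 ends 09:30, and ends 09:00 after EV8 starts 07:45 → overlap.
EV3: starts 07:30 before EV8 ends 09:30, and ends 11:15 after EV8 starts 07:45 → overlap.
EV1: starts 07:45 before EV8 ends 09:30, and ends 10:30 after EV8 starts 07:45 → overlap.
EV4: starts 10:30 at or after EV8 ends 09:30 → clear.
EV5: starts 12:00 at or after EV8 ends 09:30 → clear.
EV6: starts 18:00 at or after EV8 ends 09:30 → clear.
EV7: starts 19:00 at or after EV8 ends 09:30 → clear.
EV8 overlaps EV1, EV2, EV3.

No — it overlaps EV1, EV2, EV3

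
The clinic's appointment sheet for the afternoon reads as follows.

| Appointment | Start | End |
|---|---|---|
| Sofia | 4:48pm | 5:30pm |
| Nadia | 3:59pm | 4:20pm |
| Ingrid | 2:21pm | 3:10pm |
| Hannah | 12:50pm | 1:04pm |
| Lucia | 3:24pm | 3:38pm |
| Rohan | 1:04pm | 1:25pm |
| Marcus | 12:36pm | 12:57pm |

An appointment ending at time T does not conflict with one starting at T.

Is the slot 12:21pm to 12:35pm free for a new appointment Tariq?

Yes — the slot is free

Marcus: starts 12:36pm at or after Tariq ends 12:35pm → clear.
Hannah: starts 12:50pm at or after Tariq ends 12:35pm → clear.
Rohan: starts 1:04pm at or after Tariq ends 12:35pm → clear.
Ingrid: starts 2:21pm at or after Tariq ends 12:35pm → clear.
Lucia: starts 3:24pm at or after Tariq ends 12:35pm → clear.
Nadia: starts 3:59pm at or after Tariq ends 12:35pm → clear.
Sofia: starts 4:48pm at or after Tariq ends 12:35pm → clear.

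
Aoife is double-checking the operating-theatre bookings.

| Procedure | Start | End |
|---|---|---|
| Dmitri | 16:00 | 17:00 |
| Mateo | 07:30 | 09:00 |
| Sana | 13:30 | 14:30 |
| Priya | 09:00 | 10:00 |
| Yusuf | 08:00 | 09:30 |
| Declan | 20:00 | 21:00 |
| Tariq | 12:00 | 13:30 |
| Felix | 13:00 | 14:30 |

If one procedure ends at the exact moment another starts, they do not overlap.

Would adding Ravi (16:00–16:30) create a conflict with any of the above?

Yes — it overlaps Dmitri

Mateo: ends 09:00 at or before Ravi starts 16:00 → clear.
Yusuf: ends 09:30 at or before Ravi starts 16:00 → clear.
Priya: ends 10:00 at or before Ravi starts 16:00 → clear.
Tariq: ends 13:30 at or before Ravi starts 16:00 → clear.
Felix: ends 14:30 at or before Ravi starts 16:00 → clear.
Sana: ends 14:30 at or before Ravi starts 16:00 → clear.
Dmitri: starts 16:00 before Ravi ends 16:30, and ends 17:00 after Ravi starts 16:00 → overlap.
Declan: starts 20:00 at or after Ravi ends 16:30 → clear.
Ravi overlaps Dmitri.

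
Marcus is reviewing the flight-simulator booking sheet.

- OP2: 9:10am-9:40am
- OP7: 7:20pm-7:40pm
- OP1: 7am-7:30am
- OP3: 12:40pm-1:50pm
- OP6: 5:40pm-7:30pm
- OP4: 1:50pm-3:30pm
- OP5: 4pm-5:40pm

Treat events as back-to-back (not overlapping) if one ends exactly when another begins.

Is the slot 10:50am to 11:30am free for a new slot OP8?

Yes — the slot is free

OP1: ends 7:30am at or before OP8 starts 10:50am → clear.
OP2: ends 9:40am at or before OP8 starts 10:50am → clear.
OP3: starts 12:40pm at or after OP8 ends 11:30am → clear.
OP4: starts 1:50pm at or after OP8 ends 11:30am → clear.
OP5: starts 4pm at or after OP8 ends 11:30am → clear.
OP6: starts 5:40pm at or after OP8 ends 11:30am → clear.
OP7: starts 7:20pm at or after OP8 ends 11:30am → clear.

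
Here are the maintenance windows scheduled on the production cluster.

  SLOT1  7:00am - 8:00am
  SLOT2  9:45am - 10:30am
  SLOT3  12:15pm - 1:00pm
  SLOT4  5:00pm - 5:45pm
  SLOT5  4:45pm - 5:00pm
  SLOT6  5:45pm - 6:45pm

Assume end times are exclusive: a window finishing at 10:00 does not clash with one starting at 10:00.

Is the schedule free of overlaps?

Yes

Two intervals overlap when each starts before the other ends.
Sorted by start: SLOT1, SLOT2, SLOT3, SLOT5, SLOT4, SLOT6.
SLOT2 starts after SLOT1 ends, so SLOT1 has no further overlaps.
SLOT3 starts after SLOT2 ends, so SLOT2 has no further overlaps.
SLOT5 starts after SLOT3 ends, so SLOT3 has no further overlaps.
SLOT4 starts exactly when SLOT5 ends (back-to-back, no overlap), so SLOT5 has no further overlaps.
SLOT6 starts exactly when SLOT4 ends (back-to-back, no overlap).
Every pair is clear; the schedule has no overlaps.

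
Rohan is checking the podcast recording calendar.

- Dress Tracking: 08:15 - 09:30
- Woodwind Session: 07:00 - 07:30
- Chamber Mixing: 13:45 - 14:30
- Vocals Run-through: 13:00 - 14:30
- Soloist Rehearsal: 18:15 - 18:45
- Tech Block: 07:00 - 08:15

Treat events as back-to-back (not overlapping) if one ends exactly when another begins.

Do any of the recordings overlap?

Yes

Two intervals overlap when each starts before the other ends.
Sorted by start: Woodwind Session, Tech Block, Dress Tracking, Vocals Run-through, Chamber Mixing, Soloist Rehearsal.
Tech Block starts before Woodwind Session ends → Woodwind Session and Tech Block overlap.
That's a conflict, so the schedule is not conflict-free.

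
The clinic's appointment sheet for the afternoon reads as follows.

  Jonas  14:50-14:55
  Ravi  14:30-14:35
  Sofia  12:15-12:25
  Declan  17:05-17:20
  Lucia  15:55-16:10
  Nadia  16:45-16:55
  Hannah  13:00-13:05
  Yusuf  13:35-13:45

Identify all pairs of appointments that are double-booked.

Two intervals overlap when each starts before the other ends.
Sorted by start: Sofia, Hannah, Yusuf, Ravi, Jonas, Lucia, Nadia, Declan.
Hannah starts after Sofia ends, so Sofia has no further overlaps.
Yusuf starts after Hannah ends, so Hannah has no further overlaps.
Ravi starts after Yusuf ends, so Yusuf has no further overlaps.
Jonas starts after Ravi ends, so Ravi has no further overlaps.
Lucia starts after Jonas ends, so Jonas has no further overlaps.
Nadia starts after Lucia ends, so Lucia has no further overlaps.
Declan starts after Nadia ends.

no overlapping pairs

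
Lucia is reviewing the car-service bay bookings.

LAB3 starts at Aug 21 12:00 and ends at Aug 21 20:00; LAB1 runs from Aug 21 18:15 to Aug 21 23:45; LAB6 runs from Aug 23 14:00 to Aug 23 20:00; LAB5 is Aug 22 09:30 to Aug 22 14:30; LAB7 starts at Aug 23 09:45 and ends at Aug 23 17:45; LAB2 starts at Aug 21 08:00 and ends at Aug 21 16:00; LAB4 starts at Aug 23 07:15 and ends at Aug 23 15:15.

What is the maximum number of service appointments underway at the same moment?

3

Sweep the timeline, counting +1 at each start and −1 at each end (ends before starts at a tie):
Aug 21 08:00 start LAB2 → 1
Aug 21 12:00 start LAB3 → 2
Aug 21 16:00 end LAB2 → 1
Aug 21 18:15 start LAB1 → 2
Aug 21 20:00 end LAB3 → 1
Aug 21 23:45 end LAB1 → 0
Aug 22 09:30 start LAB5 → 1
Aug 22 14:30 end LAB5 → 0
Aug 23 07:15 start LAB4 → 1
Aug 23 09:45 start LAB7 → 2
Aug 23 14:00 start LAB6 → 3
Aug 23 15:15 end LAB4 → 2
Aug 23 17:45 end LAB7 → 1
Aug 23 20:00 end LAB6 → 0
Peak is 3, at Aug 23 14:00 (LAB4, LAB6, LAB7).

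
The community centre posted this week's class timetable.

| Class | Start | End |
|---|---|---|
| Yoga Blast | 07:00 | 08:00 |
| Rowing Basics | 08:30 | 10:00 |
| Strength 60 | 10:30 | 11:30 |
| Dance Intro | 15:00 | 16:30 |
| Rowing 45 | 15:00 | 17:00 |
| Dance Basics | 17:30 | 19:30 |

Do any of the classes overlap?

Sorted by start: Yoga Blast, Rowing Basics, Strength 60, Dance Intro, Rowing 45, Dance Basics.
Rowing Basics starts after Yoga Blast ends, so Yoga Blast has no further overlaps.
Strength 60 starts after Rowing Basics ends, so Rowing Basics has no further overlaps.
Dance Intro starts after Strength 60 ends, so Strength 60 has no further overlaps.
Rowing 45 starts before Dance Intro ends → Dance Intro and Rowing 45 overlap.
That's a conflict, so the schedule is not conflict-free.

Yes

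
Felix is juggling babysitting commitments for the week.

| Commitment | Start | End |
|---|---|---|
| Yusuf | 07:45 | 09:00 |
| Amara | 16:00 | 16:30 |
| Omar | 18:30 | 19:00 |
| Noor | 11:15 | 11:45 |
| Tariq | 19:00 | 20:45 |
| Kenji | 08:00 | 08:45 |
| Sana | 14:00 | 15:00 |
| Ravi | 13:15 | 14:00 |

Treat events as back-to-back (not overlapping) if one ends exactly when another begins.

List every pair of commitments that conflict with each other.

Kenji & Yusuf

Check each pair: they overlap iff neither finishes before the other starts.
Sorted by start: Yusuf, Kenji, Noor, Ravi, Sana, Amara, Omar, Tariq.
Kenji starts before Yusuf ends → Yusuf and Kenji overlap.
Noor starts after Yusuf ends, so Yusuf has no further overlaps.
Noor starts after Kenji ends, so Kenji has no further overlaps.
Ravi starts after Noor ends, so Noor has no further overlaps.
Sana starts exactly when Ravi ends (back-to-back, no overlap), so Ravi has no further overlaps.
Amara starts after Sana ends, so Sana has no further overlaps.
Omar starts after Amara ends, so Amara has no further overlaps.
Tariq starts exactly when Omar ends (back-to-back, no overlap).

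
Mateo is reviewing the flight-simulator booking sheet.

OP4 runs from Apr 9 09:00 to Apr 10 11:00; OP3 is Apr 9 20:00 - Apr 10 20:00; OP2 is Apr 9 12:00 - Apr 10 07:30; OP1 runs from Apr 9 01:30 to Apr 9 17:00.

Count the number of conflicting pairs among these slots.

Sorted by start: OP1, OP4, OP2, OP3.
OP4 starts before OP1 ends → OP1 and OP4 overlap.
OP2 starts before OP1 ends → OP1 and OP2 overlap.
OP3 starts after OP1 ends.
OP2 starts before OP4 ends → OP4 and OP2 overlap.
OP3 starts before OP4 ends → OP4 and OP3 overlap.
OP3 starts before OP2 ends → OP2 and OP3 overlap.
Overlapping pairs: OP1 & OP2, OP1 & OP4, OP2 & OP3, OP2 & OP4, OP3 & OP4 — 5 in total.

5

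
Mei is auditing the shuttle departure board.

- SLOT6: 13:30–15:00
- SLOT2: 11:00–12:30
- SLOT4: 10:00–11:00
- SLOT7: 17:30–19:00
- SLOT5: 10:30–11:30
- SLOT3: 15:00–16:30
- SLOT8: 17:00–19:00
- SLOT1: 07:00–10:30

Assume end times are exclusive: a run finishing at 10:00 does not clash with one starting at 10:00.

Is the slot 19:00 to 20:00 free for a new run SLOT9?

Yes — the slot is free

SLOT1: ends 10:30 at or before SLOT9 starts 19:00 → clear.
SLOT4: ends 11:00 at or before SLOT9 starts 19:00 → clear.
SLOT5: ends 11:30 at or before SLOT9 starts 19:00 → clear.
SLOT2: ends 12:30 at or before SLOT9 starts 19:00 → clear.
SLOT6: ends 15:00 at or before SLOT9 starts 19:00 → clear.
SLOT3: ends 16:30 at or before SLOT9 starts 19:00 → clear.
SLOT8: ends 19:00 at or before SLOT9 starts 19:00 → clear.
SLOT7: ends 19:00 at or before SLOT9 starts 19:00 → clear.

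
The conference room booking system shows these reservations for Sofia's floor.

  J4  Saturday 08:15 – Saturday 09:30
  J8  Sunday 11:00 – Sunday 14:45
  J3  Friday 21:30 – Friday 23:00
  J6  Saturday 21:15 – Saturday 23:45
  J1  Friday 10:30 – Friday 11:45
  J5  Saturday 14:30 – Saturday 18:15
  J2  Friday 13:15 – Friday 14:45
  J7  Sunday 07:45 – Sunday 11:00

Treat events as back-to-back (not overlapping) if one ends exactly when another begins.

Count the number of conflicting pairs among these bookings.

Sorted by start: J1, J2, J3, J4, J5, J6, J7, J8.
J2 starts after J1 ends, so nothing later overlaps J1 either.
J3 starts after J2 ends, so nothing later overlaps J2 either.
J4 starts after J3 ends, so nothing later overlaps J3 either.
J5 starts after J4 ends, so nothing later overlaps J4 either.
J6 starts after J5 ends, so nothing later overlaps J5 either.
J7 starts after J6 ends, so nothing later overlaps J6 either.
J8 starts exactly when J7 ends (back-to-back, no overlap).
No pair overlaps.

0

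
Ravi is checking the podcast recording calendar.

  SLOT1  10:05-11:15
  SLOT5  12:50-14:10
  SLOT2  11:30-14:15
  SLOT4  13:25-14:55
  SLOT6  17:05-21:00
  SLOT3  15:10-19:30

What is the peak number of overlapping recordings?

3

Walk through starts and ends in time order (an end at T is processed before a start at T):
10:05 start SLOT1 → 1
11:15 end SLOT1 → 0
11:30 start SLOT2 → 1
12:50 start SLOT5 → 2
13:25 start SLOT4 → 3
14:10 end SLOT5 → 2
14:15 end SLOT2 → 1
14:55 end SLOT4 → 0
15:10 start SLOT3 → 1
17:05 start SLOT6 → 2
19:30 end SLOT3 → 1
21:00 end SLOT6 → 0
Peak is 3, at 13:25 (SLOT2, SLOT4, SLOT5).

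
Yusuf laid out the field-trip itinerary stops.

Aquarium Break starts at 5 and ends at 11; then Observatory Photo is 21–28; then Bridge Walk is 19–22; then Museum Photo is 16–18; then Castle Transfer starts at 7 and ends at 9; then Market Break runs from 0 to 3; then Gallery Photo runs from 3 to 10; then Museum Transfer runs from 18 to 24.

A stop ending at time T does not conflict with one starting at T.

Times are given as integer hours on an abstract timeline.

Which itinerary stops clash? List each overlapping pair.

Aquarium Break & Castle Transfer, Aquarium Break & Gallery Photo, Bridge Walk & Museum Transfer, Bridge Walk & Observatory Photo, Castle Transfer & Gallery Photo, Museum Transfer & Observatory Photo

Sorted by start: Market Break, Gallery Photo, Aquarium Break, Castle Transfer, Museum Photo, Museum Transfer, Bridge Walk, Observatory Photo.
Gallery Photo starts exactly when Market Break ends (back-to-back, no overlap) — done with Market Break.
Aquarium Break starts before Gallery Photo ends → Gallery Photo and Aquarium Break overlap.
Castle Transfer starts before Gallery Photo ends → Gallery Photo and Castle Transfer overlap.
Museum Photo starts after Gallery Photo ends — done with Gallery Photo.
Castle Transfer starts before Aquarium Break ends → Aquarium Break and Castle Transfer overlap.
Museum Photo starts after Aquarium Break ends — done with Aquarium Break.
Museum Photo starts after Castle Transfer ends — done with Castle Transfer.
Museum Transfer starts exactly when Museum Photo ends (back-to-back, no overlap) — done with Museum Photo.
Bridge Walk starts before Museum Transfer ends → Museum Transfer and Bridge Walk overlap.
Observatory Photo starts before Museum Transfer ends → Museum Transfer and Observatory Photo overlap.
Observatory Photo starts before Bridge Walk ends → Bridge Walk and Observatory Photo overlap.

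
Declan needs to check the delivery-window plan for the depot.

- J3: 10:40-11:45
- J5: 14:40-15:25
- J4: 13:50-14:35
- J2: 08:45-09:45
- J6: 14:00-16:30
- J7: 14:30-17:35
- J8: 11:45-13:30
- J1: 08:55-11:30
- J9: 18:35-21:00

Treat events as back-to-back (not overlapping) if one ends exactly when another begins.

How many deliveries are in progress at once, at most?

3

Walk through starts and ends in time order (an end at T is processed before a start at T):
08:45 start J2 → 1
08:55 start J1 → 2
09:45 end J2 → 1
10:40 start J3 → 2
11:30 end J1 → 1
11:45 end J3 → 0
11:45 start J8 → 1
13:30 end J8 → 0
13:50 start J4 → 1
14:00 start J6 → 2
14:30 start J7 → 3
14:35 end J4 → 2
14:40 start J5 → 3
15:25 end J5 → 2
16:30 end J6 → 1
17:35 end J7 → 0
18:35 start J9 → 1
21:00 end J9 → 0
Peak is 3, at 14:30 (J4, J6, J7).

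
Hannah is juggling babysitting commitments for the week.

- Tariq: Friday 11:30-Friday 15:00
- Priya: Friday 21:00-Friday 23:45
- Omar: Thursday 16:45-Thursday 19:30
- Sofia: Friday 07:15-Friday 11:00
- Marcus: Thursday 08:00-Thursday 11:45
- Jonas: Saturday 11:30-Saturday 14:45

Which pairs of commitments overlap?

none

Two intervals overlap when each starts before the other ends.
Sorted by start: Marcus, Omar, Sofia, Tariq, Priya, Jonas.
Omar starts after Marcus ends; Marcus is clear from here.
Sofia starts after Omar ends; Omar is clear from here.
Tariq starts after Sofia ends; Sofia is clear from here.
Priya starts after Tariq ends; Tariq is clear from here.
Jonas starts after Priya ends.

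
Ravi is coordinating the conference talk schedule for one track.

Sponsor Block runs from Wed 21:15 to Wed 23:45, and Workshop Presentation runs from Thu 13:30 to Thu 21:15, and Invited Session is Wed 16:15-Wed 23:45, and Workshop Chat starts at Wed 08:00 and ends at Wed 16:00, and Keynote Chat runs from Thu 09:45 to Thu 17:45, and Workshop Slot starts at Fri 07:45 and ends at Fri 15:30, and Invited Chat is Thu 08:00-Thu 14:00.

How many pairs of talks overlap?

4

Check each pair: they overlap iff neither finishes before the other starts.
Sorted by start: Workshop Chat, Invited Session, Sponsor Block, Invited Chat, Keynote Chat, Workshop Presentation, Workshop Slot.
Invited Session starts after Workshop Chat ends, so nothing later overlaps Workshop Chat either.
Sponsor Block starts before Invited Session ends → Invited Session and Sponsor Block overlap.
Invited Chat starts after Invited Session ends, so nothing later overlaps Invited Session either.
Invited Chat starts after Sponsor Block ends, so nothing later overlaps Sponsor Block either.
Keynote Chat starts before Invited Chat ends → Invited Chat and Keynote Chat overlap.
Workshop Presentation starts before Invited Chat ends → Invited Chat and Workshop Presentation overlap.
Workshop Slot starts after Invited Chat ends.
Workshop Presentation starts before Keynote Chat ends → Keynote Chat and Workshop Presentation overlap.
Workshop Slot starts after Keynote Chat ends.
Workshop Slot starts after Workshop Presentation ends.
Overlapping pairs: Invited Chat & Keynote Chat, Invited Chat & Workshop Presentation, Invited Session & Sponsor Block, Keynote Chat & Workshop Presentation — 4 in total.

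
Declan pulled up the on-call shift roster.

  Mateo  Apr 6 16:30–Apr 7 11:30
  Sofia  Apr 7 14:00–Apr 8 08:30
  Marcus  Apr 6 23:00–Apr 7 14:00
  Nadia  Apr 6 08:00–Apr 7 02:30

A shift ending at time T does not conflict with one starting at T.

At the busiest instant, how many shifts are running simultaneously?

3

Sort all start/end points and keep a running count:
Apr 6 08:00 start Nadia → 1
Apr 6 16:30 start Mateo → 2
Apr 6 23:00 start Marcus → 3
Apr 7 02:30 end Nadia → 2
Apr 7 11:30 end Mateo → 1
Apr 7 14:00 end Marcus → 0
Apr 7 14:00 start Sofia → 1
Apr 8 08:30 end Sofia → 0
Peak is 3, at Apr 6 23:00 (Marcus, Mateo, Nadia).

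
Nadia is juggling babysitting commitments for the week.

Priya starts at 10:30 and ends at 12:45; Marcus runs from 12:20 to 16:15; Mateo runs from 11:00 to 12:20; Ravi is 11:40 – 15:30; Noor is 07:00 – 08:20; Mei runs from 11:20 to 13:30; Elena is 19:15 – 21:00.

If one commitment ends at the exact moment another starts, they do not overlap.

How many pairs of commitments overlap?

9

Sorted by start: Noor, Priya, Mateo, Mei, Ravi, Marcus, Elena.
Priya starts after Noor ends; Noor is clear from here.
Mateo starts before Priya ends → Priya and Mateo overlap.
Mei starts before Priya ends → Priya and Mei overlap.
Ravi starts before Priya ends → Priya and Ravi overlap.
Marcus starts before Priya ends → Priya and Marcus overlap.
Elena starts after Priya ends.
Mei starts before Mateo ends → Mateo and Mei overlap.
Ravi starts before Mateo ends → Mateo and Ravi overlap.
Marcus starts exactly when Mateo ends (back-to-back, no overlap); Mateo is clear from here.
Ravi starts before Mei ends → Mei and Ravi overlap.
Marcus starts before Mei ends → Mei and Marcus overlap.
Elena starts after Mei ends.
Marcus starts before Ravi ends → Ravi and Marcus overlap.
Elena starts after Ravi ends.
Elena starts after Marcus ends.
Overlapping pairs: Marcus & Mei, Marcus & Priya, Marcus & Ravi, Mateo & Mei, Mateo & Priya, Mateo & Ravi, Mei & Priya, Mei & Ravi, Priya & Ravi — 9 in total.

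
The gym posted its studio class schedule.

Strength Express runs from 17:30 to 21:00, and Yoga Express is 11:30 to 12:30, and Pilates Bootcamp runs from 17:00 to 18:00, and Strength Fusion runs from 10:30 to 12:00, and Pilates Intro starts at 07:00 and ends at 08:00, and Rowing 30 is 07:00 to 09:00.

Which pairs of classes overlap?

Sorted by start: Rowing 30, Pilates Intro, Strength Fusion, Yoga Express, Pilates Bootcamp, Strength Express.
Pilates Intro starts before Rowing 30 ends → Rowing 30 and Pilates Intro overlap.
Strength Fusion starts after Rowing 30 ends, so Rowing 30 has no further overlaps.
Strength Fusion starts after Pilates Intro ends, so Pilates Intro has no further overlaps.
Yoga Express starts before Strength Fusion ends → Strength Fusion and Yoga Express overlap.
Pilates Bootcamp starts after Strength Fusion ends, so Strength Fusion has no further overlaps.
Pilates Bootcamp starts after Yoga Express ends, so Yoga Express has no further overlaps.
Strength Express starts before Pilates Bootcamp ends → Pilates Bootcamp and Strength Express overlap.

Pilates Bootcamp & Strength Express, Pilates Intro & Rowing 30, Strength Fusion & Yoga Express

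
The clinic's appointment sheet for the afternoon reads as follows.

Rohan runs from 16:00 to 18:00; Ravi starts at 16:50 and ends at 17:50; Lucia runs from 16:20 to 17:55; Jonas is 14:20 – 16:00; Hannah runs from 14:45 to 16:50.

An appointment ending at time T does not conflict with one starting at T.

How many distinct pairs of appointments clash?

6

Check each pair: they overlap iff neither finishes before the other starts.
Sorted by start: Jonas, Hannah, Rohan, Lucia, Ravi.
Hannah starts before Jonas ends → Jonas and Hannah overlap.
Rohan starts exactly when Jonas ends (back-to-back, no overlap), so nothing later overlaps Jonas either.
Rohan starts before Hannah ends → Hannah and Rohan overlap.
Lucia starts before Hannah ends → Hannah and Lucia overlap.
Ravi starts exactly when Hannah ends (back-to-back, no overlap).
Lucia starts before Rohan ends → Rohan and Lucia overlap.
Ravi starts before Rohan ends → Rohan and Ravi overlap.
Ravi starts before Lucia ends → Lucia and Ravi overlap.
Overlapping pairs: Hannah & Jonas, Hannah & Lucia, Hannah & Rohan, Lucia & Ravi, Lucia & Rohan, Ravi & Rohan — 6 in total.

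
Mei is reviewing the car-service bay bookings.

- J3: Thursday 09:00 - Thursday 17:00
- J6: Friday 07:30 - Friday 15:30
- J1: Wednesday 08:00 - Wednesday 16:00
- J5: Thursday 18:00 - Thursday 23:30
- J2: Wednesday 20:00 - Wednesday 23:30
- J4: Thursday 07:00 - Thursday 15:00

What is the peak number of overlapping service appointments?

2

Walk through starts and ends in time order (an end at T is processed before a start at T):
Wednesday 08:00 start J1 → 1
Wednesday 16:00 end J1 → 0
Wednesday 20:00 start J2 → 1
Wednesday 23:30 end J2 → 0
Thursday 07:00 start J4 → 1
Thursday 09:00 start J3 → 2
Thursday 15:00 end J4 → 1
Thursday 17:00 end J3 → 0
Thursday 18:00 start J5 → 1
Thursday 23:30 end J5 → 0
Friday 07:30 start J6 → 1
Friday 15:30 end J6 → 0
Peak is 2, at Thursday 09:00 (J3, J4).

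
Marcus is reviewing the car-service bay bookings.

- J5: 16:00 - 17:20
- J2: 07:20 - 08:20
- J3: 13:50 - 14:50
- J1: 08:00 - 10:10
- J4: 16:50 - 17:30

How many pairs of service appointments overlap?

Sorted by start: J2, J1, J3, J5, J4.
J1 starts before J2 ends → J2 and J1 overlap.
J3 starts after J2 ends, so J2 has no further overlaps.
J3 starts after J1 ends, so J1 has no further overlaps.
J5 starts after J3 ends, so J3 has no further overlaps.
J4 starts before J5 ends → J5 and J4 overlap.
Overlapping pairs: J1 & J2, J4 & J5 — 2 in total.

2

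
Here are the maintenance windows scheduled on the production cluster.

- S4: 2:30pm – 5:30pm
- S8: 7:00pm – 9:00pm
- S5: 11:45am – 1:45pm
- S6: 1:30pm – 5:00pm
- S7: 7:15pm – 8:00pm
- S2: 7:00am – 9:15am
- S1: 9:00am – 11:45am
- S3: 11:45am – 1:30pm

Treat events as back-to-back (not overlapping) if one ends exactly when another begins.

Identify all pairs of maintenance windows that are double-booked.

S1 & S2, S3 & S5, S4 & S6, S5 & S6, S7 & S8

Sorted by start: S2, S1, S3, S5, S6, S4, S8, S7.
S1 starts before S2 ends → S2 and S1 overlap.
S3 starts after S2 ends, so nothing later overlaps S2 either.
S3 starts exactly when S1 ends (back-to-back, no overlap), so nothing later overlaps S1 either.
S5 starts before S3 ends → S3 and S5 overlap.
S6 starts exactly when S3 ends (back-to-back, no overlap), so nothing later overlaps S3 either.
S6 starts before S5 ends → S5 and S6 overlap.
S4 starts after S5 ends, so nothing later overlaps S5 either.
S4 starts before S6 ends → S6 and S4 overlap.
S8 starts after S6 ends, so nothing later overlaps S6 either.
S8 starts after S4 ends, so nothing later overlaps S4 either.
S7 starts before S8 ends → S8 and S7 overlap.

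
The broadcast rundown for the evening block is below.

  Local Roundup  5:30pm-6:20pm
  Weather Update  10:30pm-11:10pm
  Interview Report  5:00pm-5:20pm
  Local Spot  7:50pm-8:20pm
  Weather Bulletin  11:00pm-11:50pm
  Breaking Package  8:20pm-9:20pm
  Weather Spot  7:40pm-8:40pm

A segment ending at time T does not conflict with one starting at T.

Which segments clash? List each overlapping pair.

Two intervals overlap when each starts before the other ends.
Sorted by start: Interview Report, Local Roundup, Weather Spot, Local Spot, Breaking Package, Weather Update, Weather Bulletin.
Local Roundup starts after Interview Report ends; Interview Report is clear from here.
Weather Spot starts after Local Roundup ends; Local Roundup is clear from here.
Local Spot starts before Weather Spot ends → Weather Spot and Local Spot overlap.
Breaking Package starts before Weather Spot ends → Weather Spot and Breaking Package overlap.
Weather Update starts after Weather Spot ends; Weather Spot is clear from here.
Breaking Package starts exactly when Local Spot ends (back-to-back, no overlap); Local Spot is clear from here.
Weather Update starts after Breaking Package ends; Breaking Package is clear from here.
Weather Bulletin starts before Weather Update ends → Weather Update and Weather Bulletin overlap.

Breaking Package & Weather Spot, Local Spot & Weather Spot, Weather Bulletin & Weather Update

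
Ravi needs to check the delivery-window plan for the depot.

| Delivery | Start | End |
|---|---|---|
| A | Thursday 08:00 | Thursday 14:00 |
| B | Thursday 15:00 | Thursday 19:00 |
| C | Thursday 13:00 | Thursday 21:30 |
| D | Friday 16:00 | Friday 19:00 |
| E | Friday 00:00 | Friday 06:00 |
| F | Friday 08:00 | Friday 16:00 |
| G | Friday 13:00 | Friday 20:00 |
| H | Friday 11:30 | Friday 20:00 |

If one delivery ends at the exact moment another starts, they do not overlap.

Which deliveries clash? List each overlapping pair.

A & C, B & C, D & G, D & H, F & G, F & H, G & H

Sorted by start: A, C, B, E, F, H, G, D.
C starts before A ends → A and C overlap.
B starts after A ends; A is clear from here.
B starts before C ends → C and B overlap.
E starts after C ends; C is clear from here.
E starts after B ends; B is clear from here.
F starts after E ends; E is clear from here.
H starts before F ends → F and H overlap.
G starts before F ends → F and G overlap.
D starts exactly when F ends (back-to-back, no overlap).
G starts before H ends → H and G overlap.
D starts before H ends → H and D overlap.
D starts before G ends → G and D overlap.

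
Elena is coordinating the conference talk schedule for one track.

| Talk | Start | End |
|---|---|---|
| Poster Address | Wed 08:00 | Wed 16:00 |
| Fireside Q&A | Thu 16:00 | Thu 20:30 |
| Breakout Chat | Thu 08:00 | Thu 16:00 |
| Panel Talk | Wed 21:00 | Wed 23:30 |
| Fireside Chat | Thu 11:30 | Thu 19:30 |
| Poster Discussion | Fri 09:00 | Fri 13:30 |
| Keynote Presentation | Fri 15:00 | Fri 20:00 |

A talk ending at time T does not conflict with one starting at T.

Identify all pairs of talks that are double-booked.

Sorted by start: Poster Address, Panel Talk, Breakout Chat, Fireside Chat, Fireside Q&A, Poster Discussion, Keynote Presentation.
Panel Talk starts after Poster Address ends, so Poster Address has no further overlaps.
Breakout Chat starts after Panel Talk ends, so Panel Talk has no further overlaps.
Fireside Chat starts before Breakout Chat ends → Breakout Chat and Fireside Chat overlap.
Fireside Q&A starts exactly when Breakout Chat ends (back-to-back, no overlap), so Breakout Chat has no further overlaps.
Fireside Q&A starts before Fireside Chat ends → Fireside Chat and Fireside Q&A overlap.
Poster Discussion starts after Fireside Chat ends, so Fireside Chat has no further overlaps.
Poster Discussion starts after Fireside Q&A ends, so Fireside Q&A has no further overlaps.
Keynote Presentation starts after Poster Discussion ends.

Breakout Chat & Fireside Chat, Fireside Chat & Fireside Q&A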